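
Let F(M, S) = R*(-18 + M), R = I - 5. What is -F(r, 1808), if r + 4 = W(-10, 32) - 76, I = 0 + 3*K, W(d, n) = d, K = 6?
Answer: 1404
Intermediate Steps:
I = 18 (I = 0 + 3*6 = 0 + 18 = 18)
r = -90 (r = -4 + (-10 - 76) = -4 - 86 = -90)
R = 13 (R = 18 - 5 = 13)
F(M, S) = -234 + 13*M (F(M, S) = 13*(-18 + M) = -234 + 13*M)
-F(r, 1808) = -(-234 + 13*(-90)) = -(-234 - 1170) = -1*(-1404) = 1404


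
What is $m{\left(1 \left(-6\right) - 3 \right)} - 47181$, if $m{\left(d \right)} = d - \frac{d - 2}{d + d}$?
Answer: $- \frac{849431}{18} \approx -47191.0$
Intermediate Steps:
$m{\left(d \right)} = d - \frac{-2 + d}{2 d}$
$m{\left(1 \left(-6\right) - 3 \right)} - 47181 = \left(- \frac{1}{2} + \left(1 \left(-6\right) - 3\right) + \frac{1}{1 \left(-6\right) - 3}\right) - 47181 = \left(- \frac{1}{2} - 9 + \frac{1}{-6 - 3}\right) - 47181 = \left(- \frac{1}{2} - 9 + \frac{1}{-9}\right) - 47181 = \left(- \frac{1}{2} - 9 - \frac{1}{9}\right) - 47181 = - \frac{173}{18} - 47181 = - \frac{849431}{18}$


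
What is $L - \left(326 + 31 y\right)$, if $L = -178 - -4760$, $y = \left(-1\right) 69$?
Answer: $6395$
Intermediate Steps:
$y = -69$
$L = 4582$ ($L = -178 + 4760 = 4582$)
$L - \left(326 + 31 y\right) = 4582 - -1813 = 4582 + \left(2139 - 326\right) = 4582 + 1813 = 6395$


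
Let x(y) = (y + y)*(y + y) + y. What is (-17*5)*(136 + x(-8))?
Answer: -32640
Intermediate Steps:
x(y) = y + 4*y² (x(y) = (2*y)*(2*y) + y = 4*y² + y = y + 4*y²)
(-17*5)*(136 + x(-8)) = (-17*5)*(136 - 8*(1 + 4*(-8))) = -85*(136 - 8*(1 - 32)) = -85*(136 - 8*(-31)) = -85*(136 + 248) = -85*384 = -32640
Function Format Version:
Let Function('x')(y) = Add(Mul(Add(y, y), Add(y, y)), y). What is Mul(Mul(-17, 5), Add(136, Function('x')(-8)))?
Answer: -32640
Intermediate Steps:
Function('x')(y) = Add(y, Mul(4, Pow(y, 2))) (Function('x')(y) = Add(Mul(Mul(2, y), Mul(2, y)), y) = Add(Mul(4, Pow(y, 2)), y) = Add(y, Mul(4, Pow(y, 2))))
Mul(Mul(-17, 5), Add(136, Function('x')(-8))) = Mul(Mul(-17, 5), Add(136, Mul(-8, Add(1, Mul(4, -8))))) = Mul(-85, Add(136, Mul(-8, Add(1, -32)))) = Mul(-85, Add(136, Mul(-8, -31))) = Mul(-85, Add(136, 248)) = Mul(-85, 384) = -32640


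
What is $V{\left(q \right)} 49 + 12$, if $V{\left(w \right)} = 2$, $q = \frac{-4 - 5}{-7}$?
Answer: $110$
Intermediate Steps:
$q = \frac{9}{7}$ ($q = \left(-4 - 5\right) \left(- \frac{1}{7}\right) = \left(-9\right) \left(- \frac{1}{7}\right) = \frac{9}{7} \approx 1.2857$)
$V{\left(q \right)} 49 + 12 = 2 \cdot 49 + 12 = 98 + 12 = 110$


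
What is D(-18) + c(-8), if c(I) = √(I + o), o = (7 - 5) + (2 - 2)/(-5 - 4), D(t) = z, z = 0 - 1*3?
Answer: -3 + I*√6 ≈ -3.0 + 2.4495*I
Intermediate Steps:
z = -3 (z = 0 - 3 = -3)
D(t) = -3
o = 2 (o = 2 + 0/(-9) = 2 + 0*(-⅑) = 2 + 0 = 2)
c(I) = √(2 + I) (c(I) = √(I + 2) = √(2 + I))
D(-18) + c(-8) = -3 + √(2 - 8) = -3 + √(-6) = -3 + I*√6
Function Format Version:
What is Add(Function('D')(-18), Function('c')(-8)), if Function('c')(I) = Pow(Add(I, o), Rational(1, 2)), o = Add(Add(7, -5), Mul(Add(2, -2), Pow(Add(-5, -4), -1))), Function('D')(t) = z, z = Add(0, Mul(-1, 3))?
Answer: Add(-3, Mul(I, Pow(6, Rational(1, 2)))) ≈ Add(-3.0000, Mul(2.4495, I))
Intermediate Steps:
z = -3 (z = Add(0, -3) = -3)
Function('D')(t) = -3
o = 2 (o = Add(2, Mul(0, Pow(-9, -1))) = Add(2, Mul(0, Rational(-1, 9))) = Add(2, 0) = 2)
Function('c')(I) = Pow(Add(2, I), Rational(1, 2)) (Function('c')(I) = Pow(Add(I, 2), Rational(1, 2)) = Pow(Add(2, I), Rational(1, 2)))
Add(Function('D')(-18), Function('c')(-8)) = Add(-3, Pow(Add(2, -8), Rational(1, 2))) = Add(-3, Pow(-6, Rational(1, 2))) = Add(-3, Mul(I, Pow(6, Rational(1, 2))))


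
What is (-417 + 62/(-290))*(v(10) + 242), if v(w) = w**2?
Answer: -20689632/145 ≈ -1.4269e+5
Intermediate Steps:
(-417 + 62/(-290))*(v(10) + 242) = (-417 + 62/(-290))*(10**2 + 242) = (-417 + 62*(-1/290))*(100 + 242) = (-417 - 31/145)*342 = -60496/145*342 = -20689632/145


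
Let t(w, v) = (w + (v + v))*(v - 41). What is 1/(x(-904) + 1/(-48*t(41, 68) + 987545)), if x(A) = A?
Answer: -758153/685370311 ≈ -0.0011062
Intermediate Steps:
t(w, v) = (-41 + v)*(w + 2*v) (t(w, v) = (w + 2*v)*(-41 + v) = (-41 + v)*(w + 2*v))
1/(x(-904) + 1/(-48*t(41, 68) + 987545)) = 1/(-904 + 1/(-48*(-82*68 - 41*41 + 2*68² + 68*41) + 987545)) = 1/(-904 + 1/(-48*(-5576 - 1681 + 2*4624 + 2788) + 987545)) = 1/(-904 + 1/(-48*(-5576 - 1681 + 9248 + 2788) + 987545)) = 1/(-904 + 1/(-48*4779 + 987545)) = 1/(-904 + 1/(-229392 + 987545)) = 1/(-904 + 1/758153) = 1/(-685370311/758153) = -758153/685370311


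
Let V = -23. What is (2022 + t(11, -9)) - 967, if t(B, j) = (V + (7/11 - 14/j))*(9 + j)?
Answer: 1055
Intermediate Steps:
t(B, j) = (9 + j)*(-246/11 - 14/j) (t(B, j) = (-23 + (7/11 - 14/j))*(9 + j) = (-246/11 - 14/j)*(9 + j) = (9 + j)*(-246/11 - 14/j))
(2022 + t(11, -9)) - 967 = (2022 + (-2368/11 - 126/(-9) - 246/11*(-9))) - 967 = (2022 + (-2368/11 - 126*(-⅑) + 2214/11)) - 967 = (2022 + (-2368/11 + 14 + 2214/11)) - 967 = (2022 + 0) - 967 = 2022 - 967 = 1055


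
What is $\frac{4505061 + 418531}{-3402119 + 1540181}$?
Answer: $- \frac{2461796}{930969} \approx -2.6443$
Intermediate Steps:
$\frac{4505061 + 418531}{-3402119 + 1540181} = \frac{4923592}{-1861938} = 4923592 \left(- \frac{1}{1861938}\right) = - \frac{2461796}{930969}$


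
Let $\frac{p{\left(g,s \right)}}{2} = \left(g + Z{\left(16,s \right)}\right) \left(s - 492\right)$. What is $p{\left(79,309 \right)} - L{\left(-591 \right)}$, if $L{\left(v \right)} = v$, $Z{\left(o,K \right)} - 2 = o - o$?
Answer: $-29055$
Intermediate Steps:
$Z{\left(o,K \right)} = 2$ ($Z{\left(o,K \right)} = 2 + \left(o - o\right) = 2 + 0 = 2$)
$p{\left(g,s \right)} = 2 \left(-492 + s\right) \left(2 + g\right)$ ($p{\left(g,s \right)} = 2 \left(g + 2\right) \left(s - 492\right) = 2 \left(2 + g\right) \left(-492 + s\right) = 2 \left(-492 + s\right) \left(2 + g\right)$)
$p{\left(79,309 \right)} - L{\left(-591 \right)} = \left(-1968 - 77736 + 4 \cdot 309 + 2 \cdot 79 \cdot 309\right) - -591 = \left(-1968 - 77736 + 1236 + 48822\right) + 591 = -29646 + 591 = -29055$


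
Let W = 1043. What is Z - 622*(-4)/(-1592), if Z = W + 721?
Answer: 350725/199 ≈ 1762.4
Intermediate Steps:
Z = 1764 (Z = 1043 + 721 = 1764)
Z - 622*(-4)/(-1592) = 1764 - 622*(-4)/(-1592) = 1764 - (-2488)*(-1)/1592 = 1764 - 1*311/199 = 1764 - 311/199 = 350725/199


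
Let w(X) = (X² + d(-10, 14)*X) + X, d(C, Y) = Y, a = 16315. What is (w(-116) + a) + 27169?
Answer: 55200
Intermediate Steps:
w(X) = X² + 15*X (w(X) = (X² + 14*X) + X = X² + 15*X)
(w(-116) + a) + 27169 = (-116*(15 - 116) + 16315) + 27169 = (-116*(-101) + 16315) + 27169 = (11716 + 16315) + 27169 = 28031 + 27169 = 55200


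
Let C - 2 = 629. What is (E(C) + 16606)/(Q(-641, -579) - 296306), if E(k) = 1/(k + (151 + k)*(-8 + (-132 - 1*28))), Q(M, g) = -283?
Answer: -2171151469/38777528805 ≈ -0.055990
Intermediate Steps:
C = 631 (C = 2 + 629 = 631)
E(k) = 1/(-25368 - 167*k) (E(k) = 1/(k + (151 + k)*(-8 + (-132 - 28))) = 1/(k + (151 + k)*(-8 - 160)) = 1/(k + (151 + k)*(-168)) = 1/(k + (-25368 - 168*k)) = 1/(-25368 - 167*k))
(E(C) + 16606)/(Q(-641, -579) - 296306) = (-1/(25368 + 167*631) + 16606)/(-283 - 296306) = (-1/(25368 + 105377) + 16606)/(-296589) = (-1/130745 + 16606)*(-1/296589) = (2171151469/130745)*(-1/296589) = -2171151469/38777528805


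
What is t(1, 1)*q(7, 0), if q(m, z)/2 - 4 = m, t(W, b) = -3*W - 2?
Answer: -110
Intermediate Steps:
t(W, b) = -2 - 3*W
q(m, z) = 8 + 2*m
t(1, 1)*q(7, 0) = (-2 - 3*1)*(8 + 2*7) = (-2 - 3)*(8 + 14) = -5*22 = -110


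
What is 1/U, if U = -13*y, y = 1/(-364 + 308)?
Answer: 56/13 ≈ 4.3077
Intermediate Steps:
y = -1/56 (y = 1/(-56) = -1/56 ≈ -0.017857)
U = 13/56 (U = -13*(-1/56) = 13/56 ≈ 0.23214)
1/U = 1/(13/56) = 56/13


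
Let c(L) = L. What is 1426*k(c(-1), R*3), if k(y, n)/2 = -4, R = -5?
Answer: -11408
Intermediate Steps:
k(y, n) = -8 (k(y, n) = 2*(-4) = -8)
1426*k(c(-1), R*3) = 1426*(-8) = -11408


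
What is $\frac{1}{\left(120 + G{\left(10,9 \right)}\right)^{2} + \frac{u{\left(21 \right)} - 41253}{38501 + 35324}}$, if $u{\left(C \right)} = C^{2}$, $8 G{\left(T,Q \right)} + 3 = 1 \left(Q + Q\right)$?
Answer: $\frac{4724800}{70177278657} \approx 6.7327 \cdot 10^{-5}$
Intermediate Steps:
$G{\left(T,Q \right)} = - \frac{3}{8} + \frac{Q}{4}$ ($G{\left(T,Q \right)} = - \frac{3}{8} + \frac{1 \left(Q + Q\right)}{8} = - \frac{3}{8} + \frac{1 \cdot 2 Q}{8} = - \frac{3}{8} + \frac{2 Q}{8} = - \frac{3}{8} + \frac{Q}{4}$)
$\frac{1}{\left(120 + G{\left(10,9 \right)}\right)^{2} + \frac{u{\left(21 \right)} - 41253}{38501 + 35324}} = \frac{1}{\left(120 + \left(- \frac{3}{8} + \frac{1}{4} \cdot 9\right)\right)^{2} + \frac{21^{2} - 41253}{38501 + 35324}} = \frac{1}{\left(120 + \left(- \frac{3}{8} + \frac{9}{4}\right)\right)^{2} + \frac{441 - 41253}{73825}} = \frac{1}{\left(120 + \frac{15}{8}\right)^{2} - \frac{40812}{73825}} = \frac{1}{\left(\frac{975}{8}\right)^{2} - \frac{40812}{73825}} = \frac{1}{\frac{950625}{64} - \frac{40812}{73825}} = \frac{1}{\frac{70177278657}{4724800}} = \frac{4724800}{70177278657}$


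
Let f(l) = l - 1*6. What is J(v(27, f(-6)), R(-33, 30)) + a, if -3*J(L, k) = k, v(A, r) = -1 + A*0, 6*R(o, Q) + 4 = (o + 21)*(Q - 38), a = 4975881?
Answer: 44782883/9 ≈ 4.9759e+6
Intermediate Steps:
f(l) = -6 + l (f(l) = l - 6 = -6 + l)
R(o, Q) = -⅔ + (-38 + Q)*(21 + o)/6 (R(o, Q) = -⅔ + ((o + 21)*(Q - 38))/6 = -⅔ + ((21 + o)*(-38 + Q))/6 = -⅔ + ((-38 + Q)*(21 + o))/6 = -⅔ + (-38 + Q)*(21 + o)/6)
v(A, r) = -1 (v(A, r) = -1 + 0 = -1)
J(L, k) = -k/3
J(v(27, f(-6)), R(-33, 30)) + a = -(-401/3 - 19/3*(-33) + (7/2)*30 + (⅙)*30*(-33))/3 + 4975881 = -(-401/3 + 209 + 105 - 165)/3 + 4975881 = -⅓*46/3 + 4975881 = -46/9 + 4975881 = 44782883/9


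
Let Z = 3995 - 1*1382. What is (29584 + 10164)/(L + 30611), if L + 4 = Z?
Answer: 9937/8305 ≈ 1.1965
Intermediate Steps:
Z = 2613 (Z = 3995 - 1382 = 2613)
L = 2609 (L = -4 + 2613 = 2609)
(29584 + 10164)/(L + 30611) = (29584 + 10164)/(2609 + 30611) = 39748/33220 = 39748*(1/33220) = 9937/8305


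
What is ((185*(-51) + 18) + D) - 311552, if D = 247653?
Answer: -73316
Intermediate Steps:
((185*(-51) + 18) + D) - 311552 = ((185*(-51) + 18) + 247653) - 311552 = ((-9435 + 18) + 247653) - 311552 = (-9417 + 247653) - 311552 = 238236 - 311552 = -73316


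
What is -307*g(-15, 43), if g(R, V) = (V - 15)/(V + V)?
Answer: -4298/43 ≈ -99.953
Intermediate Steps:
g(R, V) = (-15 + V)/(2*V) (g(R, V) = (-15 + V)/((2*V)) = (-15 + V)*(1/(2*V)) = (-15 + V)/(2*V))
-307*g(-15, 43) = -307*(-15 + 43)/(2*43) = -307*28/(2*43) = -307*14/43 = -4298/43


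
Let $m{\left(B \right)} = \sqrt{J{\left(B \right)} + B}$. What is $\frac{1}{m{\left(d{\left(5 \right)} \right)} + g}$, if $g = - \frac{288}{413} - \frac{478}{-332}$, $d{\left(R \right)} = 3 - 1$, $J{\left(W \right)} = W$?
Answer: $\frac{68558}{188015} \approx 0.36464$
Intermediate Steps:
$d{\left(R \right)} = 2$
$m{\left(B \right)} = \sqrt{2} \sqrt{B}$ ($m{\left(B \right)} = \sqrt{B + B} = \sqrt{2 B} = \sqrt{2} \sqrt{B}$)
$g = \frac{50899}{68558}$ ($g = \left(-288\right) \frac{1}{413} - - \frac{239}{166} = - \frac{288}{413} + \frac{239}{166} = \frac{50899}{68558} \approx 0.74242$)
$\frac{1}{m{\left(d{\left(5 \right)} \right)} + g} = \frac{1}{\sqrt{2} \sqrt{2} + \frac{50899}{68558}} = \frac{1}{2 + \frac{50899}{68558}} = \frac{1}{\frac{188015}{68558}} = \frac{68558}{188015}$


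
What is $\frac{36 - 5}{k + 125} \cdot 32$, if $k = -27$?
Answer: $\frac{496}{49} \approx 10.122$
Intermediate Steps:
$\frac{36 - 5}{k + 125} \cdot 32 = \frac{36 - 5}{-27 + 125} \cdot 32 = \frac{31}{98} \cdot 32 = \frac{496}{49}$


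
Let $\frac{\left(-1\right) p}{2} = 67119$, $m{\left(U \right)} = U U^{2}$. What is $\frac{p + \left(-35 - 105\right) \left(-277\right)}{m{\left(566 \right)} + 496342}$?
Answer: $- \frac{47729}{90908919} \approx -0.00052502$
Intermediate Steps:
$m{\left(U \right)} = U^{3}$
$p = -134238$ ($p = \left(-2\right) 67119 = -134238$)
$\frac{p + \left(-35 - 105\right) \left(-277\right)}{m{\left(566 \right)} + 496342} = \frac{-134238 + \left(-35 - 105\right) \left(-277\right)}{566^{3} + 496342} = \frac{-134238 + \left(-35 + \left(-129 + 24\right)\right) \left(-277\right)}{181321496 + 496342} = \frac{-134238 + \left(-35 - 105\right) \left(-277\right)}{181817838} = \left(-134238 - -38780\right) \frac{1}{181817838} = \left(-134238 + 38780\right) \frac{1}{181817838} = \left(-95458\right) \frac{1}{181817838} = - \frac{47729}{90908919}$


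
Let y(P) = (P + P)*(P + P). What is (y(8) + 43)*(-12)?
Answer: -3588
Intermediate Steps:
y(P) = 4*P² (y(P) = (2*P)*(2*P) = 4*P²)
(y(8) + 43)*(-12) = (4*8² + 43)*(-12) = (4*64 + 43)*(-12) = (256 + 43)*(-12) = 299*(-12) = -3588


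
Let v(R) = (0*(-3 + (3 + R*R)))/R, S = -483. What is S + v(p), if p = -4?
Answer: -483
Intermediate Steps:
v(R) = 0 (v(R) = (0*(-3 + (3 + R**2)))/R = (0*R**2)/R = 0/R = 0)
S + v(p) = -483 + 0 = -483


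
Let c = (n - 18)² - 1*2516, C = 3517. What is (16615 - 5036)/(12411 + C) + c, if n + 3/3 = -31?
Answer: -243269/15928 ≈ -15.273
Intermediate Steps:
n = -32 (n = -1 - 31 = -32)
c = -16 (c = (-32 - 18)² - 1*2516 = (-50)² - 2516 = 2500 - 2516 = -16)
(16615 - 5036)/(12411 + C) + c = (16615 - 5036)/(12411 + 3517) - 16 = 11579/15928 - 16 = -243269/15928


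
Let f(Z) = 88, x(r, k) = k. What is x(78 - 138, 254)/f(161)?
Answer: 127/44 ≈ 2.8864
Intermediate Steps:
x(78 - 138, 254)/f(161) = 254/88 = 254*(1/88) = 127/44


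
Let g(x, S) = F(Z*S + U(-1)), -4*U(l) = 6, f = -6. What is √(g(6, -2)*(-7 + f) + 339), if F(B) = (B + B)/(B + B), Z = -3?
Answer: √326 ≈ 18.055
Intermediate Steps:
U(l) = -3/2 (U(l) = -¼*6 = -3/2)
F(B) = 1 (F(B) = (2*B)/((2*B)) = (2*B)*(1/(2*B)) = 1)
g(x, S) = 1
√(g(6, -2)*(-7 + f) + 339) = √(1*(-7 - 6) + 339) = √(1*(-13) + 339) = √(-13 + 339) = √326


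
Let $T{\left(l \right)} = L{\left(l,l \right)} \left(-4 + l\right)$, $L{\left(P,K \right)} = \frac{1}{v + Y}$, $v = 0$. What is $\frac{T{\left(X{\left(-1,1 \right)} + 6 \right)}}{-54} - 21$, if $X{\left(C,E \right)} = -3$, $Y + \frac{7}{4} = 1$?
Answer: $- \frac{1703}{81} \approx -21.025$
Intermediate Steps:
$Y = - \frac{3}{4}$ ($Y = - \frac{7}{4} + 1 = - \frac{3}{4} \approx -0.75$)
$L{\left(P,K \right)} = - \frac{4}{3}$ ($L{\left(P,K \right)} = \frac{1}{0 - \frac{3}{4}} = \frac{1}{- \frac{3}{4}} = - \frac{4}{3}$)
$T{\left(l \right)} = \frac{16}{3} - \frac{4 l}{3}$ ($T{\left(l \right)} = - \frac{4 \left(-4 + l\right)}{3} = \frac{16}{3} - \frac{4 l}{3}$)
$\frac{T{\left(X{\left(-1,1 \right)} + 6 \right)}}{-54} - 21 = \frac{\frac{16}{3} - \frac{4 \left(-3 + 6\right)}{3}}{-54} - 21 = - \frac{\frac{16}{3} - 4}{54} - 21 = \left(- \frac{1}{54}\right) \frac{4}{3} - 21 = - \frac{2}{81} - 21 = - \frac{1703}{81}$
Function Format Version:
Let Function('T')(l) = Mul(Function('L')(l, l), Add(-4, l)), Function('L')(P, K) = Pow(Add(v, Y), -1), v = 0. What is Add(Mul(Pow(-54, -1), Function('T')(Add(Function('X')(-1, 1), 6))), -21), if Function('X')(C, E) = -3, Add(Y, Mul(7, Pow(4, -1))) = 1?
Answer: Rational(-1703, 81) ≈ -21.025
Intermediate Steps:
Y = Rational(-3, 4) (Y = Add(Rational(-7, 4), 1) = Rational(-3, 4) ≈ -0.75000)
Function('L')(P, K) = Rational(-4, 3) (Function('L')(P, K) = Pow(Add(0, Rational(-3, 4)), -1) = Pow(Rational(-3, 4), -1) = Rational(-4, 3))
Function('T')(l) = Add(Rational(16, 3), Mul(Rational(-4, 3), l)) (Function('T')(l) = Mul(Rational(-4, 3), Add(-4, l)) = Add(Rational(16, 3), Mul(Rational(-4, 3), l)))
Add(Mul(Pow(-54, -1), Function('T')(Add(Function('X')(-1, 1), 6))), -21) = Add(Mul(Pow(-54, -1), Add(Rational(16, 3), Mul(Rational(-4, 3), Add(-3, 6)))), -21) = Add(Mul(Rational(-1, 54), Add(Rational(16, 3), Mul(Rational(-4, 3), 3))), -21) = Add(Mul(Rational(-1, 54), Add(Rational(16, 3), -4)), -21) = Add(Mul(Rational(-1, 54), Rational(4, 3)), -21) = Add(Rational(-2, 81), -21) = Rational(-1703, 81)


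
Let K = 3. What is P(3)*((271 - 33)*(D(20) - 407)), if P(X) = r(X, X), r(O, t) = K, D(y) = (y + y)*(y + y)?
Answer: 851802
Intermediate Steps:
D(y) = 4*y**2 (D(y) = (2*y)*(2*y) = 4*y**2)
r(O, t) = 3
P(X) = 3
P(3)*((271 - 33)*(D(20) - 407)) = 3*((271 - 33)*(4*20**2 - 407)) = 3*(238*(4*400 - 407)) = 3*(238*(1600 - 407)) = 3*(238*1193) = 3*283934 = 851802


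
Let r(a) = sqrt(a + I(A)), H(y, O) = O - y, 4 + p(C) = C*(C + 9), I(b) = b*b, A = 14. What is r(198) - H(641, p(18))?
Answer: 159 + sqrt(394) ≈ 178.85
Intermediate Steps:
I(b) = b**2
p(C) = -4 + C*(9 + C) (p(C) = -4 + C*(C + 9) = -4 + C*(9 + C))
r(a) = sqrt(196 + a) (r(a) = sqrt(a + 14**2) = sqrt(a + 196) = sqrt(196 + a))
r(198) - H(641, p(18)) = sqrt(196 + 198) - ((-4 + 18**2 + 9*18) - 1*641) = sqrt(394) - ((-4 + 324 + 162) - 641) = sqrt(394) - (482 - 641) = sqrt(394) - 1*(-159) = sqrt(394) + 159 = 159 + sqrt(394)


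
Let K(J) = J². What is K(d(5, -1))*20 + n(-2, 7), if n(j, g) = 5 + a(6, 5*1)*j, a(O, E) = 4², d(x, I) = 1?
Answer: -7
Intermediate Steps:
a(O, E) = 16
n(j, g) = 5 + 16*j
K(d(5, -1))*20 + n(-2, 7) = 1²*20 + (5 + 16*(-2)) = 1*20 + (5 - 32) = 20 - 27 = -7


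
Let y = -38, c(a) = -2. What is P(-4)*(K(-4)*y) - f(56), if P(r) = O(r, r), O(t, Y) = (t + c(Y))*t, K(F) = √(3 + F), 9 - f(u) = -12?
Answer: -21 - 912*I ≈ -21.0 - 912.0*I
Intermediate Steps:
f(u) = 21 (f(u) = 9 - 1*(-12) = 9 + 12 = 21)
O(t, Y) = t*(-2 + t) (O(t, Y) = (t - 2)*t = (-2 + t)*t = t*(-2 + t))
P(r) = r*(-2 + r)
P(-4)*(K(-4)*y) - f(56) = (-4*(-2 - 4))*(√(3 - 4)*(-38)) - 1*21 = (-4*(-6))*(√(-1)*(-38)) - 21 = 24*(I*(-38)) - 21 = 24*(-38*I) - 21 = -912*I - 21 = -21 - 912*I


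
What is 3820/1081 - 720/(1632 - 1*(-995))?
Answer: 9256820/2839787 ≈ 3.2597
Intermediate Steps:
3820/1081 - 720/(1632 - 1*(-995)) = 3820*(1/1081) - 720/(1632 + 995) = 3820/1081 - 720/2627 = 9256820/2839787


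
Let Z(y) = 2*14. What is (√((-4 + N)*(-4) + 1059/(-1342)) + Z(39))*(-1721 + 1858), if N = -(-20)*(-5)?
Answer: 3836 + 137*√747779846/1342 ≈ 6627.6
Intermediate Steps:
Z(y) = 28
N = -100 (N = -5*20 = -100)
(√((-4 + N)*(-4) + 1059/(-1342)) + Z(39))*(-1721 + 1858) = (√((-4 - 100)*(-4) + 1059/(-1342)) + 28)*(-1721 + 1858) = (√(-104*(-4) + 1059*(-1/1342)) + 28)*137 = (√(416 - 1059/1342) + 28)*137 = (√(557213/1342) + 28)*137 = (√747779846/1342 + 28)*137 = (28 + √747779846/1342)*137 = 3836 + 137*√747779846/1342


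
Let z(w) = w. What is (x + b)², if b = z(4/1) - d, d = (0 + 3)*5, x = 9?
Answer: 4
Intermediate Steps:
d = 15 (d = 3*5 = 15)
b = -11 (b = 4/1 - 1*15 = 4*1 - 15 = 4 - 15 = -11)
(x + b)² = (9 - 11)² = (-2)² = 4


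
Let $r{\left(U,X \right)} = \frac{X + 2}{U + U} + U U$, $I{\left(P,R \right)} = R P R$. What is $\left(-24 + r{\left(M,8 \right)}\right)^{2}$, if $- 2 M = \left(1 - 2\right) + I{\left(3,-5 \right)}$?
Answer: $\frac{2476057600}{1369} \approx 1.8087 \cdot 10^{6}$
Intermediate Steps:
$I{\left(P,R \right)} = P R^{2}$ ($I{\left(P,R \right)} = P R R = P R^{2}$)
$M = -37$ ($M = - \frac{\left(1 - 2\right) + 3 \left(-5\right)^{2}}{2} = - \frac{-1 + 3 \cdot 25}{2} = - \frac{-1 + 75}{2} = \left(- \frac{1}{2}\right) 74 = -37$)
$r{\left(U,X \right)} = U^{2} + \frac{2 + X}{2 U}$ ($r{\left(U,X \right)} = \frac{2 + X}{2 U} + U^{2} = U^{2} + \frac{2 + X}{2 U}$)
$\left(-24 + r{\left(M,8 \right)}\right)^{2} = \left(-24 + \frac{1 + \left(-37\right)^{3} + \frac{1}{2} \cdot 8}{-37}\right)^{2} = \left(-24 - \frac{1 - 50653 + 4}{37}\right)^{2} = \left(-24 - - \frac{50648}{37}\right)^{2} = \left(-24 + \frac{50648}{37}\right)^{2} = \left(\frac{49760}{37}\right)^{2} = \frac{2476057600}{1369}$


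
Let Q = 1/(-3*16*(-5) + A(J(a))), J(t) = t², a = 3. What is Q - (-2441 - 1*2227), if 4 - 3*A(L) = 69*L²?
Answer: 22709817/4865 ≈ 4668.0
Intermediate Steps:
A(L) = 4/3 - 23*L²
Q = -3/4865 (Q = 1/(-3*16*(-5) + (4/3 - 23*(3²)²)) = 1/(-48*(-5) + (4/3 - 23*9²)) = 1/(240 + (4/3 - 23*81)) = 1/(240 + (4/3 - 1863)) = 1/(240 - 5585/3) = 1/(-4865/3) = -3/4865 ≈ -0.00061665)
Q - (-2441 - 1*2227) = -3/4865 - (-2441 - 1*2227) = -3/4865 - (-2441 - 2227) = -3/4865 - 1*(-4668) = -3/4865 + 4668 = 22709817/4865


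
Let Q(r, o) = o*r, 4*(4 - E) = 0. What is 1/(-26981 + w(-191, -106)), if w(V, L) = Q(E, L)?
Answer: -1/27405 ≈ -3.6490e-5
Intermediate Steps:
E = 4 (E = 4 - ¼*0 = 4 + 0 = 4)
w(V, L) = 4*L (w(V, L) = L*4 = 4*L)
1/(-26981 + w(-191, -106)) = 1/(-26981 + 4*(-106)) = 1/(-26981 - 424) = 1/(-27405) = -1/27405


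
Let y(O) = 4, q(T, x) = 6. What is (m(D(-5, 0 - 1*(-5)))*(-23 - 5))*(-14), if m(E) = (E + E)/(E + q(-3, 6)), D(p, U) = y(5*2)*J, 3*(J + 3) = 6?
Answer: -1568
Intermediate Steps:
J = -1 (J = -3 + (1/3)*6 = -3 + 2 = -1)
D(p, U) = -4 (D(p, U) = 4*(-1) = -4)
m(E) = 2*E/(6 + E) (m(E) = (E + E)/(E + 6) = (2*E)/(6 + E) = 2*E/(6 + E))
(m(D(-5, 0 - 1*(-5)))*(-23 - 5))*(-14) = ((2*(-4)/(6 - 4))*(-23 - 5))*(-14) = ((2*(-4)/2)*(-28))*(-14) = ((2*(-4)*(1/2))*(-28))*(-14) = -4*(-28)*(-14) = 112*(-14) = -1568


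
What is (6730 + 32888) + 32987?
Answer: 72605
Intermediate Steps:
(6730 + 32888) + 32987 = 39618 + 32987 = 72605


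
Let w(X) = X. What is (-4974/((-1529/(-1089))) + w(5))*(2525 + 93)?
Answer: -1287351758/139 ≈ -9.2615e+6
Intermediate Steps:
(-4974/((-1529/(-1089))) + w(5))*(2525 + 93) = (-4974/((-1529/(-1089))) + 5)*(2525 + 93) = (-4974/((-1529*(-1/1089))) + 5)*2618 = (-4974/139/99 + 5)*2618 = (-4974*99/139 + 5)*2618 = (-492426/139 + 5)*2618 = -491731/139*2618 = -1287351758/139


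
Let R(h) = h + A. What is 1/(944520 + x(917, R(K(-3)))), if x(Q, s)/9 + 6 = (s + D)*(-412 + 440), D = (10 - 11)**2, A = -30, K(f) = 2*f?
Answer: 1/935646 ≈ 1.0688e-6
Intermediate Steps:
R(h) = -30 + h (R(h) = h - 30 = -30 + h)
D = 1 (D = (-1)**2 = 1)
x(Q, s) = 198 + 252*s (x(Q, s) = -54 + 9*((s + 1)*(-412 + 440)) = -54 + 9*((1 + s)*28) = -54 + 9*(28 + 28*s) = -54 + (252 + 252*s) = 198 + 252*s)
1/(944520 + x(917, R(K(-3)))) = 1/(944520 + (198 + 252*(-30 + 2*(-3)))) = 1/(944520 + (198 + 252*(-30 - 6))) = 1/(944520 + (198 + 252*(-36))) = 1/(944520 + (198 - 9072)) = 1/(944520 - 8874) = 1/935646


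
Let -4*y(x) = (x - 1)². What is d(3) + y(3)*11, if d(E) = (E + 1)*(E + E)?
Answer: 13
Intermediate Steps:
y(x) = -(-1 + x)²/4 (y(x) = -(x - 1)²/4 = -(-1 + x)²/4)
d(E) = 2*E*(1 + E) (d(E) = (1 + E)*(2*E) = 2*E*(1 + E))
d(3) + y(3)*11 = 2*3*(1 + 3) - (-1 + 3)²/4*11 = 2*3*4 - ¼*2²*11 = 24 - ¼*4*11 = 24 - 1*11 = 24 - 11 = 13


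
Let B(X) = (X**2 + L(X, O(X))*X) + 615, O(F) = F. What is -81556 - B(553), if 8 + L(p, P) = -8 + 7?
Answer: -383003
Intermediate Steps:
L(p, P) = -9 (L(p, P) = -8 + (-8 + 7) = -8 - 1 = -9)
B(X) = 615 + X**2 - 9*X (B(X) = (X**2 - 9*X) + 615 = 615 + X**2 - 9*X)
-81556 - B(553) = -81556 - (615 + 553**2 - 9*553) = -81556 - (615 + 305809 - 4977) = -81556 - 1*301447 = -81556 - 301447 = -383003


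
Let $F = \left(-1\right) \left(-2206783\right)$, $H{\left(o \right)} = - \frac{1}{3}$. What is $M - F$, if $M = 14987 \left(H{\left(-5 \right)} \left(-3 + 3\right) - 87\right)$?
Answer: $-3510652$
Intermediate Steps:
$H{\left(o \right)} = - \frac{1}{3}$ ($H{\left(o \right)} = \left(-1\right) \frac{1}{3} = - \frac{1}{3}$)
$F = 2206783$
$M = -1303869$ ($M = 14987 \left(- \frac{-3 + 3}{3} - 87\right) = 14987 \left(\left(- \frac{1}{3}\right) 0 - 87\right) = 14987 \left(0 - 87\right) = 14987 \left(-87\right) = -1303869$)
$M - F = -1303869 - 2206783 = -3510652$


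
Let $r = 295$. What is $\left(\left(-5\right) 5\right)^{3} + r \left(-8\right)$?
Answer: $-17985$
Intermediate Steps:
$\left(\left(-5\right) 5\right)^{3} + r \left(-8\right) = \left(\left(-5\right) 5\right)^{3} + 295 \left(-8\right) = \left(-25\right)^{3} - 2360 = -15625 - 2360 = -17985$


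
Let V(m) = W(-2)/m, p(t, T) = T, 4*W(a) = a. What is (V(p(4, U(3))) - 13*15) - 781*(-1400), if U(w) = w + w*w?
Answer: 26236919/24 ≈ 1.0932e+6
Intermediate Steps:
U(w) = w + w²
W(a) = a/4
V(m) = -1/(2*m) (V(m) = ((¼)*(-2))/m = -1/(2*m))
(V(p(4, U(3))) - 13*15) - 781*(-1400) = (-1/(3*(1 + 3))/2 - 13*15) - 781*(-1400) = (-1/(2*(3*4)) - 195) + 1093400 = (-½/12 - 195) + 1093400 = (-½*1/12 - 195) + 1093400 = (-1/24 - 195) + 1093400 = -4681/24 + 1093400 = 26236919/24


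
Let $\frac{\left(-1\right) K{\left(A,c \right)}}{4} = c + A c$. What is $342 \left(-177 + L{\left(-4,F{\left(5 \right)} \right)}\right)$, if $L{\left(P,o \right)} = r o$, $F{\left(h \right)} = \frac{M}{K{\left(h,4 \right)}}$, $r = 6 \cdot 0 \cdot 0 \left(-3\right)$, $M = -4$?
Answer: $-60534$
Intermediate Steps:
$r = 0$ ($r = 6 \cdot 0 \left(-3\right) = 6 \cdot 0 = 0$)
$K{\left(A,c \right)} = - 4 c - 4 A c$ ($K{\left(A,c \right)} = - 4 \left(c + A c\right) = - 4 c - 4 A c$)
$F{\left(h \right)} = - \frac{4}{-16 - 16 h}$ ($F{\left(h \right)} = - \frac{4}{\left(-4\right) 4 \left(1 + h\right)} = - \frac{4}{-16 - 16 h}$)
$L{\left(P,o \right)} = 0$ ($L{\left(P,o \right)} = 0 o = 0$)
$342 \left(-177 + L{\left(-4,F{\left(5 \right)} \right)}\right) = 342 \left(-177 + 0\right) = 342 \left(-177\right) = -60534$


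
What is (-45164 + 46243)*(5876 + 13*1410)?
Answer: 26118274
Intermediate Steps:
(-45164 + 46243)*(5876 + 13*1410) = 1079*(5876 + 18330) = 1079*24206 = 26118274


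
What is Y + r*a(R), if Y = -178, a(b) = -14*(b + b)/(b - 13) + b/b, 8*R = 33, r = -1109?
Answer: -1116093/71 ≈ -15720.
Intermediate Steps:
R = 33/8 (R = (⅛)*33 = 33/8 ≈ 4.1250)
a(b) = 1 - 28*b/(-13 + b) (a(b) = -14*2*b/(-13 + b) + 1 = -28*b/(-13 + b) + 1 = 1 - 28*b/(-13 + b))
Y + r*a(R) = -178 - 1109*(-13 - 27*33/8)/(-13 + 33/8) = -178 - 1109*(-13 - 891/8)/(-71/8) = -178 - (-8872)*(-995)/(71*8) = -178 - 1109*995/71 = -178 - 1103455/71 = -1116093/71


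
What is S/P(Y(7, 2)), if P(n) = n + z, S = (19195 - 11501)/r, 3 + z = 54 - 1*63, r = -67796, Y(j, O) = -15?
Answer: 3847/915246 ≈ 0.0042032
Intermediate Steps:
z = -12 (z = -3 + (54 - 1*63) = -3 + (54 - 63) = -3 - 9 = -12)
S = -3847/33898 (S = (19195 - 11501)/(-67796) = 7694*(-1/67796) = -3847/33898 ≈ -0.11349)
P(n) = -12 + n (P(n) = n - 12 = -12 + n)
S/P(Y(7, 2)) = -3847/(33898*(-12 - 15)) = -3847/33898/(-27) = -3847/33898*(-1/27) = 3847/915246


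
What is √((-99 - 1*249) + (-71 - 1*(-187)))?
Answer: 2*I*√58 ≈ 15.232*I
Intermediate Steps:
√((-99 - 1*249) + (-71 - 1*(-187))) = √((-99 - 249) + (-71 + 187)) = √(-348 + 116) = √(-232) = 2*I*√58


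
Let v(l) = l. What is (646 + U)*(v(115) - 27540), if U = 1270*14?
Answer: -505333050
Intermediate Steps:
U = 17780
(646 + U)*(v(115) - 27540) = (646 + 17780)*(115 - 27540) = 18426*(-27425) = -505333050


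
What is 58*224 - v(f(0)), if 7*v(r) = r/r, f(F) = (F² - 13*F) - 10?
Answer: 90943/7 ≈ 12992.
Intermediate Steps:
f(F) = -10 + F² - 13*F
v(r) = ⅐ (v(r) = (r/r)/7 = (⅐)*1 = ⅐)
58*224 - v(f(0)) = 58*224 - 1*⅐ = 12992 - ⅐ = 90943/7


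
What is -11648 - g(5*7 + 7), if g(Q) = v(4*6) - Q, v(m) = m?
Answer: -11630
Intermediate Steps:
g(Q) = 24 - Q (g(Q) = 4*6 - Q = 24 - Q)
-11648 - g(5*7 + 7) = -11648 - (24 - (5*7 + 7)) = -11648 - (24 - (35 + 7)) = -11648 - (24 - 1*42) = -11648 - (24 - 42) = -11648 - 1*(-18) = -11648 + 18 = -11630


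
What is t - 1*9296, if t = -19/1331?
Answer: -12372995/1331 ≈ -9296.0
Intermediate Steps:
t = -19/1331 (t = (1/1331)*(-19) = -19/1331 ≈ -0.014275)
t - 1*9296 = -19/1331 - 1*9296 = -19/1331 - 9296 = -12372995/1331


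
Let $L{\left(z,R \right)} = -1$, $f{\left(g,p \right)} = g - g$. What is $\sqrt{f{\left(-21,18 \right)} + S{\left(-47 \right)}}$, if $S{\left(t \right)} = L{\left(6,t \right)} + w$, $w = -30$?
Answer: $i \sqrt{31} \approx 5.5678 i$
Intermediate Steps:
$f{\left(g,p \right)} = 0$
$S{\left(t \right)} = -31$ ($S{\left(t \right)} = -1 - 30 = -31$)
$\sqrt{f{\left(-21,18 \right)} + S{\left(-47 \right)}} = \sqrt{0 - 31} = \sqrt{-31} = i \sqrt{31}$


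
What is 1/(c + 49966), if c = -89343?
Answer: -1/39377 ≈ -2.5396e-5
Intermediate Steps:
1/(c + 49966) = 1/(-89343 + 49966) = 1/(-39377) = -1/39377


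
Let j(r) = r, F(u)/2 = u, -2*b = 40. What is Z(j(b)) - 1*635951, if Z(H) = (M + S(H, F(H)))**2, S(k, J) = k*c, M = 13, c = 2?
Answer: -635222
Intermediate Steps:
b = -20 (b = -1/2*40 = -20)
F(u) = 2*u
S(k, J) = 2*k (S(k, J) = k*2 = 2*k)
Z(H) = (13 + 2*H)**2
Z(j(b)) - 1*635951 = (13 + 2*(-20))**2 - 1*635951 = (13 - 40)**2 - 635951 = (-27)**2 - 635951 = 729 - 635951 = -635222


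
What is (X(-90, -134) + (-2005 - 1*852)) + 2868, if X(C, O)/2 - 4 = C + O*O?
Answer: 35751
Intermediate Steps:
X(C, O) = 8 + 2*C + 2*O² (X(C, O) = 8 + 2*(C + O*O) = 8 + 2*(C + O²) = 8 + (2*C + 2*O²) = 8 + 2*C + 2*O²)
(X(-90, -134) + (-2005 - 1*852)) + 2868 = ((8 + 2*(-90) + 2*(-134)²) + (-2005 - 1*852)) + 2868 = ((8 - 180 + 2*17956) + (-2005 - 852)) + 2868 = ((8 - 180 + 35912) - 2857) + 2868 = (35740 - 2857) + 2868 = 32883 + 2868 = 35751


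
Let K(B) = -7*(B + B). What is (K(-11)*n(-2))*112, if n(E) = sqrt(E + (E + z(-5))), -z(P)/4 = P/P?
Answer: 34496*I*sqrt(2) ≈ 48785.0*I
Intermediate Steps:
z(P) = -4 (z(P) = -4*P/P = -4*1 = -4)
K(B) = -14*B
n(E) = sqrt(-4 + 2*E) (n(E) = sqrt(E + (E - 4)) = sqrt(E + (-4 + E)) = sqrt(-4 + 2*E))
(K(-11)*n(-2))*112 = ((-14*(-11))*sqrt(-4 + 2*(-2)))*112 = (154*sqrt(-4 - 4))*112 = (154*sqrt(-8))*112 = (154*(2*I*sqrt(2)))*112 = (308*I*sqrt(2))*112 = 34496*I*sqrt(2)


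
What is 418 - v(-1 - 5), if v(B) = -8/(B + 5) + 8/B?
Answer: 1234/3 ≈ 411.33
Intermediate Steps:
v(B) = -8/(5 + B) + 8/B
418 - v(-1 - 5) = 418 - 40/((-1 - 5)*(5 + (-1 - 5))) = 418 - 40/((-6)*(5 - 6)) = 418 - 40*(-1)/(6*(-1)) = 418 - 40*(-1)*(-1)/6 = 418 - 1*20/3 = 418 - 20/3 = 1234/3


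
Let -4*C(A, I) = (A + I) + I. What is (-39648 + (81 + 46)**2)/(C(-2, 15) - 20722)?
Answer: 23519/20729 ≈ 1.1346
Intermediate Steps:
C(A, I) = -I/2 - A/4 (C(A, I) = -((A + I) + I)/4 = -(A + 2*I)/4 = -I/2 - A/4)
(-39648 + (81 + 46)**2)/(C(-2, 15) - 20722) = (-39648 + (81 + 46)**2)/((-1/2*15 - 1/4*(-2)) - 20722) = (-39648 + 127**2)/((-15/2 + 1/2) - 20722) = (-39648 + 16129)/(-7 - 20722) = -23519/(-20729) = -23519*(-1/20729) = 23519/20729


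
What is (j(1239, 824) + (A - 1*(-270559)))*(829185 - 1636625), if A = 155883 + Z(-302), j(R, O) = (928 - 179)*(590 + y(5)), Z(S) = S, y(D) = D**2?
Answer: -716017606000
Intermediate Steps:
j(R, O) = 460635 (j(R, O) = (928 - 179)*(590 + 5**2) = 749*(590 + 25) = 749*615 = 460635)
A = 155581 (A = 155883 - 302 = 155581)
(j(1239, 824) + (A - 1*(-270559)))*(829185 - 1636625) = (460635 + (155581 - 1*(-270559)))*(829185 - 1636625) = (460635 + (155581 + 270559))*(-807440) = (460635 + 426140)*(-807440) = 886775*(-807440) = -716017606000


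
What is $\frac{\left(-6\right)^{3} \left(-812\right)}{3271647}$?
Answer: $\frac{58464}{1090549} \approx 0.05361$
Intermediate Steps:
$\frac{\left(-6\right)^{3} \left(-812\right)}{3271647} = \left(-216\right) \left(-812\right) \frac{1}{3271647} = 175392 \cdot \frac{1}{3271647} = \frac{58464}{1090549}$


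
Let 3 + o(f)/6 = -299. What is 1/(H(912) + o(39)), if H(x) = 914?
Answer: -1/898 ≈ -0.0011136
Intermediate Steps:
o(f) = -1812 (o(f) = -18 + 6*(-299) = -18 - 1794 = -1812)
1/(H(912) + o(39)) = 1/(914 - 1812) = 1/(-898) = -1/898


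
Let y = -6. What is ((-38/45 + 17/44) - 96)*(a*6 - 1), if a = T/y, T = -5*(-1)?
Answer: 190987/330 ≈ 578.75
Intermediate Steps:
T = 5
a = -⅚ (a = 5/(-6) = 5*(-⅙) = -⅚ ≈ -0.83333)
((-38/45 + 17/44) - 96)*(a*6 - 1) = ((-38/45 + 17/44) - 96)*(-⅚*6 - 1) = ((-38*1/45 + 17*(1/44)) - 96)*(-5 - 1) = ((-38/45 + 17/44) - 96)*(-6) = (-907/1980 - 96)*(-6) = -190987/1980*(-6) = 190987/330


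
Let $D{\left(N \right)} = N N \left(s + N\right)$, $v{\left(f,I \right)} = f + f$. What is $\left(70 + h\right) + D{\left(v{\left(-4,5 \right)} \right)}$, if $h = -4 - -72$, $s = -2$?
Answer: $-502$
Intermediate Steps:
$v{\left(f,I \right)} = 2 f$
$h = 68$ ($h = -4 + 72 = 68$)
$D{\left(N \right)} = N^{2} \left(-2 + N\right)$ ($D{\left(N \right)} = N N \left(-2 + N\right) = N^{2} \left(-2 + N\right)$)
$\left(70 + h\right) + D{\left(v{\left(-4,5 \right)} \right)} = \left(70 + 68\right) + \left(2 \left(-4\right)\right)^{2} \left(-2 + 2 \left(-4\right)\right) = 138 + \left(-8\right)^{2} \left(-2 - 8\right) = 138 + 64 \left(-10\right) = 138 - 640 = -502$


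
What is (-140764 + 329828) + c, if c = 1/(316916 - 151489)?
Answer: 31276290329/165427 ≈ 1.8906e+5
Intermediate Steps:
c = 1/165427 ≈ 6.0450e-6
(-140764 + 329828) + c = (-140764 + 329828) + 1/165427 = 189064 + 1/165427 = 31276290329/165427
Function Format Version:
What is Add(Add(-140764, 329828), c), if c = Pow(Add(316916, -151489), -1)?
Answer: Rational(31276290329, 165427) ≈ 1.8906e+5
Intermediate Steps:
c = Rational(1, 165427) (c = Pow(165427, -1) = Rational(1, 165427) ≈ 6.0450e-6)
Add(Add(-140764, 329828), c) = Add(Add(-140764, 329828), Rational(1, 165427)) = Add(189064, Rational(1, 165427)) = Rational(31276290329, 165427)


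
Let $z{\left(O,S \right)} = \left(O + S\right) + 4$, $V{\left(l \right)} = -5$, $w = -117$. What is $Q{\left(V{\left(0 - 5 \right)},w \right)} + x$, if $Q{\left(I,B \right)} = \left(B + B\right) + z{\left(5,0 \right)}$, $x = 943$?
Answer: $718$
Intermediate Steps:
$z{\left(O,S \right)} = 4 + O + S$
$Q{\left(I,B \right)} = 9 + 2 B$ ($Q{\left(I,B \right)} = \left(B + B\right) + \left(4 + 5 + 0\right) = 2 B + 9 = 9 + 2 B$)
$Q{\left(V{\left(0 - 5 \right)},w \right)} + x = \left(9 + 2 \left(-117\right)\right) + 943 = \left(9 - 234\right) + 943 = -225 + 943 = 718$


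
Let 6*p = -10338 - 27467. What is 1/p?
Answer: -6/37805 ≈ -0.00015871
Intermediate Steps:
p = -37805/6 (p = (-10338 - 27467)/6 = (1/6)*(-37805) = -37805/6 ≈ -6300.8)
1/p = 1/(-37805/6) = -6/37805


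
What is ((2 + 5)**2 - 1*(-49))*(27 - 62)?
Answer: -3430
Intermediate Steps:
((2 + 5)**2 - 1*(-49))*(27 - 62) = (7**2 + 49)*(-35) = (49 + 49)*(-35) = 98*(-35) = -3430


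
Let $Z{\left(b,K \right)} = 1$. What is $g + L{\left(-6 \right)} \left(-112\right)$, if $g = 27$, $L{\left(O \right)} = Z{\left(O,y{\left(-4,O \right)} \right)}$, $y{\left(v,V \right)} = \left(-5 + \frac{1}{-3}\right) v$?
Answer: $-85$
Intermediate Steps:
$y{\left(v,V \right)} = - \frac{16 v}{3}$ ($y{\left(v,V \right)} = \left(-5 - \frac{1}{3}\right) v = - \frac{16 v}{3}$)
$L{\left(O \right)} = 1$
$g + L{\left(-6 \right)} \left(-112\right) = 27 + 1 \left(-112\right) = 27 - 112 = -85$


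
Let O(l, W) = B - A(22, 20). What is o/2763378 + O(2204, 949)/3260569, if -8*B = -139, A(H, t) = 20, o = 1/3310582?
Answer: -48029038175341/59657910185506223448 ≈ -8.0507e-7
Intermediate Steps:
o = 1/3310582 ≈ 3.0206e-7
B = 139/8 (B = -⅛*(-139) = 139/8 ≈ 17.375)
O(l, W) = -21/8 (O(l, W) = 139/8 - 1*20 = 139/8 - 20 = -21/8)
o/2763378 + O(2204, 949)/3260569 = (1/3310582)/2763378 - 21/8/3260569 = (1/3310582)*(1/2763378) - 21/8*1/3260569 = 1/9148389465996 - 21/26084552 = -48029038175341/59657910185506223448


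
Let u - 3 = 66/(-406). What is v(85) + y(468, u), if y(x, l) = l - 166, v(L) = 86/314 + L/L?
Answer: -5159554/31871 ≈ -161.89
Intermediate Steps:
v(L) = 200/157 (v(L) = 86*(1/314) + 1 = 43/157 + 1 = 200/157)
u = 576/203 (u = 3 + 66/(-406) = 3 + 66*(-1/406) = 3 - 33/203 = 576/203 ≈ 2.8374)
y(x, l) = -166 + l
v(85) + y(468, u) = 200/157 + (-166 + 576/203) = 200/157 - 33122/203 = -5159554/31871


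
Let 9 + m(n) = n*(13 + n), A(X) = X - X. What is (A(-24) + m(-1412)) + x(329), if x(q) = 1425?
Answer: 1976804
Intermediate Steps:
A(X) = 0
m(n) = -9 + n*(13 + n)
(A(-24) + m(-1412)) + x(329) = (0 + (-9 + (-1412)**2 + 13*(-1412))) + 1425 = (0 + (-9 + 1993744 - 18356)) + 1425 = (0 + 1975379) + 1425 = 1975379 + 1425 = 1976804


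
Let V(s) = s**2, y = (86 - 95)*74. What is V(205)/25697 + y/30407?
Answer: 1260739973/781368679 ≈ 1.6135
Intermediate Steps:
y = -666 (y = -9*74 = -666)
V(205)/25697 + y/30407 = 205**2/25697 - 666/30407 = 42025*(1/25697) - 666*1/30407 = 42025/25697 - 666/30407 = 1260739973/781368679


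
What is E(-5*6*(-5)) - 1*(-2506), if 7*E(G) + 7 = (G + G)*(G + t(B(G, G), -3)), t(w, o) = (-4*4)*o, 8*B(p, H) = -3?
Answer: 76935/7 ≈ 10991.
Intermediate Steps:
B(p, H) = -3/8 (B(p, H) = (⅛)*(-3) = -3/8)
t(w, o) = -16*o
E(G) = -1 + 2*G*(48 + G)/7 (E(G) = -1 + ((G + G)*(G - 16*(-3)))/7 = -1 + ((2*G)*(G + 48))/7 = -1 + ((2*G)*(48 + G))/7 = -1 + (2*G*(48 + G))/7 = -1 + 2*G*(48 + G)/7)
E(-5*6*(-5)) - 1*(-2506) = (-1 + 2*(-5*6*(-5))²/7 + 96*(-5*6*(-5))/7) - 1*(-2506) = (-1 + 2*(-30*(-5))²/7 + 96*(-30*(-5))/7) + 2506 = (-1 + (2/7)*150² + (96/7)*150) + 2506 = (-1 + (2/7)*22500 + 14400/7) + 2506 = (-1 + 45000/7 + 14400/7) + 2506 = 59393/7 + 2506 = 76935/7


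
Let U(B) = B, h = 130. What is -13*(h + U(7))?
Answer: -1781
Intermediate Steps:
-13*(h + U(7)) = -13*(130 + 7) = -13*137 = -1781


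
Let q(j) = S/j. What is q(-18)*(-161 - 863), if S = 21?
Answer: 3584/3 ≈ 1194.7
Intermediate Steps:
q(j) = 21/j
q(-18)*(-161 - 863) = (21/(-18))*(-161 - 863) = (21*(-1/18))*(-1024) = -7/6*(-1024) = 3584/3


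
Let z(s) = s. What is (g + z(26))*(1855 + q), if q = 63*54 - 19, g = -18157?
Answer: -94970178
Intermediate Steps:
q = 3383 (q = 3402 - 19 = 3383)
(g + z(26))*(1855 + q) = (-18157 + 26)*(1855 + 3383) = -18131*5238 = -94970178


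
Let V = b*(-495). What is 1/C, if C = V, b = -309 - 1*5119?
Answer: 1/2686860 ≈ 3.7218e-7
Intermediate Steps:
b = -5428 (b = -309 - 5119 = -5428)
V = 2686860 (V = -5428*(-495) = 2686860)
C = 2686860
1/C = 1/2686860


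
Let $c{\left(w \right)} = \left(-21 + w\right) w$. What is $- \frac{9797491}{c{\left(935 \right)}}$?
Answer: $- \frac{52393}{4570} \approx -11.465$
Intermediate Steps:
$c{\left(w \right)} = w \left(-21 + w\right)$
$- \frac{9797491}{c{\left(935 \right)}} = - \frac{9797491}{935 \left(-21 + 935\right)} = - \frac{9797491}{935 \cdot 914} = - \frac{9797491}{854590} = \left(-9797491\right) \frac{1}{854590} = - \frac{52393}{4570}$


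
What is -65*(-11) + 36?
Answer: 751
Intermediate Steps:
-65*(-11) + 36 = 715 + 36 = 751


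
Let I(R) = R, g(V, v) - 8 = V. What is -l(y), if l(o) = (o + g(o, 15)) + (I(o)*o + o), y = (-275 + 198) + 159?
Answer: -6978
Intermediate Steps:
g(V, v) = 8 + V
y = 82 (y = -77 + 159 = 82)
l(o) = 8 + o² + 3*o (l(o) = (o + (8 + o)) + (o*o + o) = (8 + 2*o) + (o² + o) = (8 + 2*o) + (o + o²) = 8 + o² + 3*o)
-l(y) = -(8 + 82² + 3*82) = -(8 + 6724 + 246) = -1*6978 = -6978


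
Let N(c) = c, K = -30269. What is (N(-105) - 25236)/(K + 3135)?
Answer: 25341/27134 ≈ 0.93392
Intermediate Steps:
(N(-105) - 25236)/(K + 3135) = (-105 - 25236)/(-30269 + 3135) = -25341/(-27134) = -25341*(-1/27134) = 25341/27134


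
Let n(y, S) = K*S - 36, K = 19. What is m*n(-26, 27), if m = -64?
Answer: -30528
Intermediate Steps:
n(y, S) = -36 + 19*S (n(y, S) = 19*S - 36 = -36 + 19*S)
m*n(-26, 27) = -64*(-36 + 19*27) = -64*(-36 + 513) = -64*477 = -30528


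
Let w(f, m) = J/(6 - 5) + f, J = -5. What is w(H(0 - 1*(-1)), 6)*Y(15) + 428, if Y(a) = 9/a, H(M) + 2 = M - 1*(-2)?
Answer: 2128/5 ≈ 425.60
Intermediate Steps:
H(M) = M (H(M) = -2 + (M - 1*(-2)) = -2 + (M + 2) = -2 + (2 + M) = M)
w(f, m) = -5 + f (w(f, m) = -5/(6 - 5) + f = -5/1 + f = -5*1 + f = -5 + f)
w(H(0 - 1*(-1)), 6)*Y(15) + 428 = (-5 + (0 - 1*(-1)))*(9/15) + 428 = (-5 + (0 + 1))*(9*(1/15)) + 428 = (-5 + 1)*(⅗) + 428 = -4*⅗ + 428 = -12/5 + 428 = 2128/5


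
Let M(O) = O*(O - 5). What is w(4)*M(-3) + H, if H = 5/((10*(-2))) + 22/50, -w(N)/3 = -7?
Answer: 50419/100 ≈ 504.19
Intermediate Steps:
M(O) = O*(-5 + O)
w(N) = 21 (w(N) = -3*(-7) = 21)
H = 19/100 (H = 5/(-20) + 22*(1/50) = 5*(-1/20) + 11/25 = -1/4 + 11/25 = 19/100 ≈ 0.19000)
w(4)*M(-3) + H = 21*(-3*(-5 - 3)) + 19/100 = 21*(-3*(-8)) + 19/100 = 21*24 + 19/100 = 504 + 19/100 = 50419/100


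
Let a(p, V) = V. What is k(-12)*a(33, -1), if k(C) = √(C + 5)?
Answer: -I*√7 ≈ -2.6458*I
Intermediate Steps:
k(C) = √(5 + C)
k(-12)*a(33, -1) = √(5 - 12)*(-1) = √(-7)*(-1) = (I*√7)*(-1) = -I*√7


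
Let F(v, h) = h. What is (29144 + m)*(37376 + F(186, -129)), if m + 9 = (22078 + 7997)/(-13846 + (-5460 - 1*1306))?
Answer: 22366843799615/20612 ≈ 1.0851e+9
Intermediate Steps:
m = -215583/20612 (m = -9 + (22078 + 7997)/(-13846 + (-5460 - 1*1306)) = -9 + 30075/(-13846 + (-5460 - 1306)) = -9 + 30075/(-13846 - 6766) = -9 + 30075/(-20612) = -9 + 30075*(-1/20612) = -9 - 30075/20612 = -215583/20612 ≈ -10.459)
(29144 + m)*(37376 + F(186, -129)) = (29144 - 215583/20612)*(37376 - 129) = (600500545/20612)*37247 = 22366843799615/20612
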